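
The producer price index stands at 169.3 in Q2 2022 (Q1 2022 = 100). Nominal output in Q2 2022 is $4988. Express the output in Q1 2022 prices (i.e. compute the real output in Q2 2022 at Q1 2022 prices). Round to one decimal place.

2946.2

Real = Nominal ÷ (Index/100) = 4988 ÷ (169.3/100)
     = 4988 ÷ 1.693 = 2946.2493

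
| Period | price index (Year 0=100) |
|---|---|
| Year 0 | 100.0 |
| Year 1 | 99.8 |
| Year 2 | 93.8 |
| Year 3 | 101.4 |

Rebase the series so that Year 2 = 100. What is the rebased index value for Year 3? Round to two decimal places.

108.10

Rebased(Year 3) = 101.4 / 93.8 × 100 = 108.1023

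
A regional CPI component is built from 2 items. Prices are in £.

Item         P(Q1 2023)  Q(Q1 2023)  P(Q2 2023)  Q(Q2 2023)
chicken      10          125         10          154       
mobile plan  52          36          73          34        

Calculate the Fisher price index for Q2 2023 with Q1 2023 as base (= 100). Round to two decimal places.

122.89

Laspeyres component (base-period weights):
ΣP(Q2 2023)Q(Q1 2023) = 10×125 + 73×36 = 1250 + 2628 = 3878
ΣP(Q1 2023)Q(Q1 2023) = 10×125 + 52×36 = 1250 + 1872 = 3122
L = 3878 / 3122 × 100 = 124.2152
Paasche component (current-period weights):
ΣP(Q2 2023)Q(Q2 2023) = 10×154 + 73×34 = 1540 + 2482 = 4022
ΣP(Q1 2023)Q(Q2 2023) = 10×154 + 52×34 = 1540 + 1768 = 3308
P = 4022 / 3308 × 100 = 121.5840
Fisher = √(L × P) = √(124.2152 × 121.5840) = 122.8926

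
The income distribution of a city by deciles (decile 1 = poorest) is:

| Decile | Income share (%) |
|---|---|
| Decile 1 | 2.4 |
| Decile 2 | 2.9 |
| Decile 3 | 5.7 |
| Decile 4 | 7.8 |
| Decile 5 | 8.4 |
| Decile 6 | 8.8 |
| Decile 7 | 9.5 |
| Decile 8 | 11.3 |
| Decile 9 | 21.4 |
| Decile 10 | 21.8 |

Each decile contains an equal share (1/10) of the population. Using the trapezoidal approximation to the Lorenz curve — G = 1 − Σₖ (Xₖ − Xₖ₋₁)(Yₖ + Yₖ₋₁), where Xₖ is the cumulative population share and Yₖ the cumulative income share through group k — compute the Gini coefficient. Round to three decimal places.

0.338

Cumulative income shares Yₖ: 0.0240, 0.0530, 0.1100, 0.1880, 0.2720, 0.3600, 0.4550, 0.5680, 0.7820, 1.0000
Σ (Xₖ−Xₖ₋₁)(Yₖ+Yₖ₋₁) = (1/10)(0.0240+0.0000) + (1/10)(0.0530+0.0240) + (1/10)(0.1100+0.0530) + (1/10)(0.1880+0.1100) + (1/10)(0.2720+0.1880) + (1/10)(0.3600+0.2720) + (1/10)(0.4550+0.3600) + (1/10)(0.5680+0.4550) + (1/10)(0.7820+0.5680) + (1/10)(1.0000+0.7820)
  = 0.0024 + 0.0077 + 0.0163 + 0.0298 + 0.0460 + 0.0632 + 0.0815 + 0.1023 + 0.1350 + 0.1782 = 0.6624
G = 1 − 0.6624 = 0.3376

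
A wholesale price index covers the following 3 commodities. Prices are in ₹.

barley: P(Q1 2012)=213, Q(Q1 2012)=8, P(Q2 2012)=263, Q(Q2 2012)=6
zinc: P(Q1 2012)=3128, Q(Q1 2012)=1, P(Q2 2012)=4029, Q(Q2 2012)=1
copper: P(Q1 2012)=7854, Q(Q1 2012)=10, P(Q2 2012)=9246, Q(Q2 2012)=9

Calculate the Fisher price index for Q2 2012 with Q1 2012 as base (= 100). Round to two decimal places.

118.27

Laspeyres component (base-period weights):
ΣP(Q2 2012)Q(Q1 2012) = 263×8 + 4029×1 + 9246×10 = 2104 + 4029 + 92460 = 98593
ΣP(Q1 2012)Q(Q1 2012) = 213×8 + 3128×1 + 7854×10 = 1704 + 3128 + 78540 = 83372
L = 98593 / 83372 × 100 = 118.2567
Paasche component (current-period weights):
ΣP(Q2 2012)Q(Q2 2012) = 263×6 + 4029×1 + 9246×9 = 1578 + 4029 + 83214 = 88821
ΣP(Q1 2012)Q(Q2 2012) = 213×6 + 3128×1 + 7854×9 = 1278 + 3128 + 70686 = 75092
P = 88821 / 75092 × 100 = 118.2829
Fisher = √(L × P) = √(118.2567 × 118.2829) = 118.2698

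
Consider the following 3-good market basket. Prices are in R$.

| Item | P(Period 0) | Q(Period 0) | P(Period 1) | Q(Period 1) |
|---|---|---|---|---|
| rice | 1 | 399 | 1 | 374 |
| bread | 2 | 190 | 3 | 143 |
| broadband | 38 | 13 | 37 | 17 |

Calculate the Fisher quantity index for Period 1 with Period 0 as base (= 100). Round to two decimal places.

100.66

Laspeyres component (base-period weights):
ΣP(Period 0)Q(Period 1) = 1×374 + 2×143 + 38×17 = 374 + 286 + 646 = 1306
ΣP(Period 0)Q(Period 0) = 1×399 + 2×190 + 38×13 = 399 + 380 + 494 = 1273
L = 1306 / 1273 × 100 = 102.5923
Paasche component (current-period weights):
ΣP(Period 1)Q(Period 1) = 1×374 + 3×143 + 37×17 = 374 + 429 + 629 = 1432
ΣP(Period 1)Q(Period 0) = 1×399 + 3×190 + 37×13 = 399 + 570 + 481 = 1450
P = 1432 / 1450 × 100 = 98.7586
Fisher = √(L × P) = √(102.5923 × 98.7586) = 100.6572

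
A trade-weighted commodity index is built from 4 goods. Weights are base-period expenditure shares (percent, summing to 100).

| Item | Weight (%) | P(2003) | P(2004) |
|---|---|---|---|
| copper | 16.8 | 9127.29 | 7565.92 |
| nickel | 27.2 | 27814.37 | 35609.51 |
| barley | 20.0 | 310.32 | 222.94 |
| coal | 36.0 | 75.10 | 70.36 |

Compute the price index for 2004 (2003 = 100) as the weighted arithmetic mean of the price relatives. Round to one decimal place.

copper: 16.8 × (7565.92/9127.29) = 16.8 × 0.828934 = 13.9261
nickel: 27.2 × (35609.51/27814.37) = 27.2 × 1.280256 = 34.8230
barley: 20.0 × (222.94/310.32) = 20.0 × 0.718420 = 14.3684
coal: 36.0 × (70.36/75.10) = 36.0 × 0.936884 = 33.7278
Index = Σ wᵢ·(p₁ᵢ/p₀ᵢ) = 13.9261 + 34.8230 + 14.3684 + 33.7278 = 96.8453

96.8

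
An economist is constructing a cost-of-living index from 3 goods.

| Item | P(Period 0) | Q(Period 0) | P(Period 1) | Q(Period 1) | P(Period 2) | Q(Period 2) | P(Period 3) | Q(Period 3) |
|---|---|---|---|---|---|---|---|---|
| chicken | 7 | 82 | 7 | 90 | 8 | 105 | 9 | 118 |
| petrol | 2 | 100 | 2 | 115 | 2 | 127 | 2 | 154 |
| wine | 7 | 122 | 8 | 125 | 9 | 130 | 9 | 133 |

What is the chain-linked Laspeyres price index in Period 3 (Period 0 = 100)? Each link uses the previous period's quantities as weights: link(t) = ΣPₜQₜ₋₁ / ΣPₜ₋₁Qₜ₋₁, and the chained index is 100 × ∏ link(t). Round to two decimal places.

Link Period 0→Period 1:
ΣP(Period 1)Q(Period 0) = 7×82 + 2×100 + 8×122 = 574 + 200 + 976 = 1750
ΣP(Period 0)Q(Period 0) = 7×82 + 2×100 + 7×122 = 574 + 200 + 854 = 1628
link = 1750/1628 = 1.074939
Link Period 1→Period 2:
ΣP(Period 2)Q(Period 1) = 8×90 + 2×115 + 9×125 = 720 + 230 + 1125 = 2075
ΣP(Period 1)Q(Period 1) = 7×90 + 2×115 + 8×125 = 630 + 230 + 1000 = 1860
link = 2075/1860 = 1.115591
Link Period 2→Period 3:
ΣP(Period 3)Q(Period 2) = 9×105 + 2×127 + 9×130 = 945 + 254 + 1170 = 2369
ΣP(Period 2)Q(Period 2) = 8×105 + 2×127 + 9×130 = 840 + 254 + 1170 = 2264
link = 2369/2264 = 1.046378
Chained index = 100 × 1.074939 × 1.115591 × 1.046378 = 125.4808

125.48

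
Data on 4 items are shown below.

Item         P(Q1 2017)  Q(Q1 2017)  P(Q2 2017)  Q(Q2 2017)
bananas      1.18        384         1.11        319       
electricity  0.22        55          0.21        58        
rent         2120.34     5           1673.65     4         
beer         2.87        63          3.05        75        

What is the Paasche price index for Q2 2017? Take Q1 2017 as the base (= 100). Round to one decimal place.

80.2

Paasche price index uses current-period quantities as weights.
ΣP(Q2 2017)·Q(Q2 2017) = 1.11×319 + 0.21×58 + 1673.65×4 + 3.05×75 = 354.09 + 12.18 + 6694.6 + 228.75 = 7289.62
ΣP(Q1 2017)·Q(Q2 2017) = 1.18×319 + 0.22×58 + 2120.34×4 + 2.87×75 = 376.42 + 12.76 + 8481.36 + 215.25 = 9085.79
Index = 7289.62 / 9085.79 × 100 = 80.2310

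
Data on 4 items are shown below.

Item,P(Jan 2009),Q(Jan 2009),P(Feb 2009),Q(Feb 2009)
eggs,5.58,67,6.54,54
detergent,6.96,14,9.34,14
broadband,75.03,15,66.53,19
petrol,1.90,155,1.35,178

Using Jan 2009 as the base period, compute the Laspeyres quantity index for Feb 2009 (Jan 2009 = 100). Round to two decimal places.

114.34

Laspeyres quantity index uses base-period prices as weights.
ΣP(Jan 2009)·Q(Feb 2009) = 5.58×54 + 6.96×14 + 75.03×19 + 1.90×178 = 301.32 + 97.44 + 1425.57 + 338.2 = 2162.53
ΣP(Jan 2009)·Q(Jan 2009) = 5.58×67 + 6.96×14 + 75.03×15 + 1.90×155 = 373.86 + 97.44 + 1125.45 + 294.5 = 1891.25
Index = 2162.53 / 1891.25 × 100 = 114.3440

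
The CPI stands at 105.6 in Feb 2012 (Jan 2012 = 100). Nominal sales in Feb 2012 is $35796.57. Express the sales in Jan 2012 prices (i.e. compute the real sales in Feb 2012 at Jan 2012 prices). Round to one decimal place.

Real = Nominal ÷ (Index/100) = 35796.57 ÷ (105.6/100)
     = 35796.57 ÷ 1.056 = 33898.2670

33898.3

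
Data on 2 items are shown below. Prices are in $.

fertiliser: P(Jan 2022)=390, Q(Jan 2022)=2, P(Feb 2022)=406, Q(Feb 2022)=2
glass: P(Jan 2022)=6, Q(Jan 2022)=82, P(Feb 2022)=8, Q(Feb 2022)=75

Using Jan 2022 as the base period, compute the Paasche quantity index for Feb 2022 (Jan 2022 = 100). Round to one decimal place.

Paasche quantity index uses current-period prices as weights.
ΣP(Feb 2022)·Q(Feb 2022) = 406×2 + 8×75 = 812 + 600 = 1412
ΣP(Feb 2022)·Q(Jan 2022) = 406×2 + 8×82 = 812 + 656 = 1468
Index = 1412 / 1468 × 100 = 96.1853

96.2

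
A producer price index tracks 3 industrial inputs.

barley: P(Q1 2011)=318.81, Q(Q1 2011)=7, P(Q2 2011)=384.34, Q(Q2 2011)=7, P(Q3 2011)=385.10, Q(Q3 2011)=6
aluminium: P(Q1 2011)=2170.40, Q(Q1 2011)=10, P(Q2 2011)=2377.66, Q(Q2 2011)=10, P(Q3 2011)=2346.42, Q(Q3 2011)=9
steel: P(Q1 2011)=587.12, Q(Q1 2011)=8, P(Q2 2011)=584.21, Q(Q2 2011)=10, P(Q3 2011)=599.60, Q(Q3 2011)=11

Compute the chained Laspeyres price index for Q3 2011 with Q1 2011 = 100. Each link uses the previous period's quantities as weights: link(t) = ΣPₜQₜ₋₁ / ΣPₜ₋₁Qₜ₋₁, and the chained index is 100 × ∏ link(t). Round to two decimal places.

108.24

Link Q1 2011→Q2 2011:
ΣP(Q2 2011)Q(Q1 2011) = 384.34×7 + 2377.66×10 + 584.21×8 = 2690.38 + 23776.6 + 4673.68 = 31140.66
ΣP(Q1 2011)Q(Q1 2011) = 318.81×7 + 2170.40×10 + 587.12×8 = 2231.67 + 21704 + 4696.96 = 28632.63
link = 31140.66/28632.63 = 1.087593
Link Q2 2011→Q3 2011:
ΣP(Q3 2011)Q(Q2 2011) = 385.10×7 + 2346.42×10 + 599.60×10 = 2695.7 + 23464.2 + 5996 = 32155.9
ΣP(Q2 2011)Q(Q2 2011) = 384.34×7 + 2377.66×10 + 584.21×10 = 2690.38 + 23776.6 + 5842.1 = 32309.08
link = 32155.9/32309.08 = 0.995259
Chained index = 100 × 1.087593 × 0.995259 = 108.2437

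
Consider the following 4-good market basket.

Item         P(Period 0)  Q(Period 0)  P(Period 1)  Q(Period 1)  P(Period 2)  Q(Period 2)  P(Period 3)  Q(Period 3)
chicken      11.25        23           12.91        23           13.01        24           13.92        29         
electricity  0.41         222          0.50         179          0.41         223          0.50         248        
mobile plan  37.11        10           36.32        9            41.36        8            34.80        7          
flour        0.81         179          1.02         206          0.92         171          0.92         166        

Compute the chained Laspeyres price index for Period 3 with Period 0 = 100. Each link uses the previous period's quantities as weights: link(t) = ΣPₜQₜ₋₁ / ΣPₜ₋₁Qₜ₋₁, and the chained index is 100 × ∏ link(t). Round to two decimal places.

110.13

Link Period 0→Period 1:
ΣP(Period 1)Q(Period 0) = 12.91×23 + 0.50×222 + 36.32×10 + 1.02×179 = 296.93 + 111 + 363.2 + 182.58 = 953.71
ΣP(Period 0)Q(Period 0) = 11.25×23 + 0.41×222 + 37.11×10 + 0.81×179 = 258.75 + 91.02 + 371.1 + 144.99 = 865.86
link = 953.71/865.86 = 1.101460
Link Period 1→Period 2:
ΣP(Period 2)Q(Period 1) = 13.01×23 + 0.41×179 + 41.36×9 + 0.92×206 = 299.23 + 73.39 + 372.24 + 189.52 = 934.38
ΣP(Period 1)Q(Period 1) = 12.91×23 + 0.50×179 + 36.32×9 + 1.02×206 = 296.93 + 89.5 + 326.88 + 210.12 = 923.43
link = 934.38/923.43 = 1.011858
Link Period 2→Period 3:
ΣP(Period 3)Q(Period 2) = 13.92×24 + 0.50×223 + 34.80×8 + 0.92×171 = 334.08 + 111.5 + 278.4 + 157.32 = 881.3
ΣP(Period 2)Q(Period 2) = 13.01×24 + 0.41×223 + 41.36×8 + 0.92×171 = 312.24 + 91.43 + 330.88 + 157.32 = 891.87
link = 881.3/891.87 = 0.988148
Chained index = 100 × 1.101460 × 1.011858 × 0.988148 = 110.1312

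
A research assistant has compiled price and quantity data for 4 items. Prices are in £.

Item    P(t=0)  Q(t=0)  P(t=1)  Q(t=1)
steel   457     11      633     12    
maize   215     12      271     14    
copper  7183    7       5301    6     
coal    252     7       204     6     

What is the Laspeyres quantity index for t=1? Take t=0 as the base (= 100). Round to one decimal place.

Laspeyres quantity index uses base-period prices as weights.
ΣP(t=0)·Q(t=1) = 457×12 + 215×14 + 7183×6 + 252×6 = 5484 + 3010 + 43098 + 1512 = 53104
ΣP(t=0)·Q(t=0) = 457×11 + 215×12 + 7183×7 + 252×7 = 5027 + 2580 + 50281 + 1764 = 59652
Index = 53104 / 59652 × 100 = 89.0230

89.0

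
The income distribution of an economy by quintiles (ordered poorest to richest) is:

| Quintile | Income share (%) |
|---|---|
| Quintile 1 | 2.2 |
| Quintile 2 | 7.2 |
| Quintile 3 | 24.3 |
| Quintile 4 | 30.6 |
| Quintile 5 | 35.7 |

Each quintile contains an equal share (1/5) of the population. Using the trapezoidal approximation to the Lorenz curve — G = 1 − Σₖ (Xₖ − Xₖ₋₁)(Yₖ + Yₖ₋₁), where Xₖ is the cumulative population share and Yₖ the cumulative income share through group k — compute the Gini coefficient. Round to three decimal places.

0.362

Cumulative income shares Yₖ: 0.0220, 0.0940, 0.3370, 0.6430, 1.0000
Σ (Xₖ−Xₖ₋₁)(Yₖ+Yₖ₋₁) = (1/5)(0.0220+0.0000) + (1/5)(0.0940+0.0220) + (1/5)(0.3370+0.0940) + (1/5)(0.6430+0.3370) + (1/5)(1.0000+0.6430)
  = 0.0044 + 0.0232 + 0.0862 + 0.1960 + 0.3286 = 0.6384
G = 1 − 0.6384 = 0.3616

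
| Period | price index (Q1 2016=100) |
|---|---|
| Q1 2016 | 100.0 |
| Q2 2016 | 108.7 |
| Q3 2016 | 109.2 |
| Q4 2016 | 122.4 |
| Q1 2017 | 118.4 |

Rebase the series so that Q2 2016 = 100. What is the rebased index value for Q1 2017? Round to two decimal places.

108.92

Rebased(Q1 2017) = 118.4 / 108.7 × 100 = 108.9236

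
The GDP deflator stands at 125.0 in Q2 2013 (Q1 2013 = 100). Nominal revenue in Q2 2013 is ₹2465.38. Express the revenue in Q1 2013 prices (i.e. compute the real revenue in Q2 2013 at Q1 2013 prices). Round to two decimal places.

1972.30

Real = Nominal ÷ (Index/100) = 2465.38 ÷ (125.0/100)
     = 2465.38 ÷ 1.250 = 1972.3040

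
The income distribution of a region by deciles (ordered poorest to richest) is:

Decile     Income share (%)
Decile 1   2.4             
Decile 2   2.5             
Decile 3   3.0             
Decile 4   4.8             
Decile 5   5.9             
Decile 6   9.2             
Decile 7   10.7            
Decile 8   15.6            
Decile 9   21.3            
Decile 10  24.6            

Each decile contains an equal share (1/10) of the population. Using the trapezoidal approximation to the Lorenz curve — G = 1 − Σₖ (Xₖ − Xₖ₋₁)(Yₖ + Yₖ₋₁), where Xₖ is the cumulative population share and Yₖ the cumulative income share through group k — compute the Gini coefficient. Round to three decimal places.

Cumulative income shares Yₖ: 0.0240, 0.0490, 0.0790, 0.1270, 0.1860, 0.2780, 0.3850, 0.5410, 0.7540, 1.0000
Σ (Xₖ−Xₖ₋₁)(Yₖ+Yₖ₋₁) = (1/10)(0.0240+0.0000) + (1/10)(0.0490+0.0240) + (1/10)(0.0790+0.0490) + (1/10)(0.1270+0.0790) + (1/10)(0.1860+0.1270) + (1/10)(0.2780+0.1860) + (1/10)(0.3850+0.2780) + (1/10)(0.5410+0.3850) + (1/10)(0.7540+0.5410) + (1/10)(1.0000+0.7540)
  = 0.0024 + 0.0073 + 0.0128 + 0.0206 + 0.0313 + 0.0464 + 0.0663 + 0.0926 + 0.1295 + 0.1754 = 0.5846
G = 1 − 0.5846 = 0.4154

0.415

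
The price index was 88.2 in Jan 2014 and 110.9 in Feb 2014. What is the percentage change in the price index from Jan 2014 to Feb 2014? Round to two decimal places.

25.74%

Change = (110.9 − 88.2) / 88.2 × 100
       = 22.7 / 88.2 × 100 = 25.7370%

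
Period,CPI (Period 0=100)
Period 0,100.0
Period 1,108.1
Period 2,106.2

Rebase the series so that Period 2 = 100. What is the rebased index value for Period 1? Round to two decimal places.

Rebased(Period 1) = 108.1 / 106.2 × 100 = 101.7891

101.79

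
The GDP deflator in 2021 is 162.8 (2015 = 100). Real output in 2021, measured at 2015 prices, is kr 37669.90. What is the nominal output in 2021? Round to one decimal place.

61326.6

Nominal = Real × (Index/100) = 37669.90 × (162.8/100)
        = 37669.90 × 1.628 = 61326.5972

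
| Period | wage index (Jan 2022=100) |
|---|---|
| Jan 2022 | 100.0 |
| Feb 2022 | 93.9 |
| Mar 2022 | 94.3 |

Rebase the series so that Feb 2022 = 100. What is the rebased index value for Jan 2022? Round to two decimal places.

106.50

Rebased(Jan 2022) = 100.0 / 93.9 × 100 = 106.4963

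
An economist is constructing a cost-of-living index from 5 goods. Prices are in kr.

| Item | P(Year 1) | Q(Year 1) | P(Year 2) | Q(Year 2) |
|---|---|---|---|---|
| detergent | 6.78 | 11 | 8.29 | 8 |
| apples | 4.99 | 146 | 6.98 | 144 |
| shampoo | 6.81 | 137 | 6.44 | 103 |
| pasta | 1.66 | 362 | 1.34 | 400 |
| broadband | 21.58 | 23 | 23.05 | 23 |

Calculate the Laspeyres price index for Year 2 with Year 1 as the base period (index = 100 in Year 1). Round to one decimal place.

Laspeyres price index uses base-period quantities as weights.
ΣP(Year 2)·Q(Year 1) = 8.29×11 + 6.98×146 + 6.44×137 + 1.34×362 + 23.05×23 = 91.19 + 1019.08 + 882.28 + 485.08 + 530.15 = 3007.78
ΣP(Year 1)·Q(Year 1) = 6.78×11 + 4.99×146 + 6.81×137 + 1.66×362 + 21.58×23 = 74.58 + 728.54 + 932.97 + 600.92 + 496.34 = 2833.35
Index = 3007.78 / 2833.35 × 100 = 106.1563

106.2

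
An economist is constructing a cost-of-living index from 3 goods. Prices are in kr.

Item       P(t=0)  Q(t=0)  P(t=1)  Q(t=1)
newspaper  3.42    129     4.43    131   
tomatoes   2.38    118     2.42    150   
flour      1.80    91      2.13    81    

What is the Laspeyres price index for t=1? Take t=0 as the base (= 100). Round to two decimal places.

Laspeyres price index uses base-period quantities as weights.
ΣP(t=1)·Q(t=0) = 4.43×129 + 2.42×118 + 2.13×91 = 571.47 + 285.56 + 193.83 = 1050.86
ΣP(t=0)·Q(t=0) = 3.42×129 + 2.38×118 + 1.80×91 = 441.18 + 280.84 + 163.8 = 885.82
Index = 1050.86 / 885.82 × 100 = 118.6313

118.63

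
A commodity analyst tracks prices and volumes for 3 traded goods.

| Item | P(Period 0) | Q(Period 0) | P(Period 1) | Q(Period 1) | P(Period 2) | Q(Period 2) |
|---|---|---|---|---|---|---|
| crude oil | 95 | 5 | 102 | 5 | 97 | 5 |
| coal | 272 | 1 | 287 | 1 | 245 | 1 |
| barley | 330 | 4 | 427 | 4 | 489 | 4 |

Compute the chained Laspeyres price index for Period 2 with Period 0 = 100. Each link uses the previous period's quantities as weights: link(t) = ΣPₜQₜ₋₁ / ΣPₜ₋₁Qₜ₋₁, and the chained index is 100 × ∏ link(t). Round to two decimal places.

129.95

Link Period 0→Period 1:
ΣP(Period 1)Q(Period 0) = 102×5 + 287×1 + 427×4 = 510 + 287 + 1708 = 2505
ΣP(Period 0)Q(Period 0) = 95×5 + 272×1 + 330×4 = 475 + 272 + 1320 = 2067
link = 2505/2067 = 1.211901
Link Period 1→Period 2:
ΣP(Period 2)Q(Period 1) = 97×5 + 245×1 + 489×4 = 485 + 245 + 1956 = 2686
ΣP(Period 1)Q(Period 1) = 102×5 + 287×1 + 427×4 = 510 + 287 + 1708 = 2505
link = 2686/2505 = 1.072255
Chained index = 100 × 1.211901 × 1.072255 = 129.9468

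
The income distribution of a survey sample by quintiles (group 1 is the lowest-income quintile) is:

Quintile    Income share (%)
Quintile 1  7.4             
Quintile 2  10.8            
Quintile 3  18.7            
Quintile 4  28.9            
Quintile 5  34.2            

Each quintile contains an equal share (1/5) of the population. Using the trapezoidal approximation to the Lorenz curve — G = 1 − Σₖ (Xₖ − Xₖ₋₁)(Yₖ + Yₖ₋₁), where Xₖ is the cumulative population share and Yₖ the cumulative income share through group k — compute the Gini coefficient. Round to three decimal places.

Cumulative income shares Yₖ: 0.0740, 0.1820, 0.3690, 0.6580, 1.0000
Σ (Xₖ−Xₖ₋₁)(Yₖ+Yₖ₋₁) = (1/5)(0.0740+0.0000) + (1/5)(0.1820+0.0740) + (1/5)(0.3690+0.1820) + (1/5)(0.6580+0.3690) + (1/5)(1.0000+0.6580)
  = 0.0148 + 0.0512 + 0.1102 + 0.2054 + 0.3316 = 0.7132
G = 1 − 0.7132 = 0.2868

0.287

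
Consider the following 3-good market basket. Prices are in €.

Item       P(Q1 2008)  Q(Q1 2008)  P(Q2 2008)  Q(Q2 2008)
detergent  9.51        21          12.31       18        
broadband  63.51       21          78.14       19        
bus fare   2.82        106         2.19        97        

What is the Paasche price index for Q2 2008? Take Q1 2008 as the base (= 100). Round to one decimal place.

Paasche price index uses current-period quantities as weights.
ΣP(Q2 2008)·Q(Q2 2008) = 12.31×18 + 78.14×19 + 2.19×97 = 221.58 + 1484.66 + 212.43 = 1918.67
ΣP(Q1 2008)·Q(Q2 2008) = 9.51×18 + 63.51×19 + 2.82×97 = 171.18 + 1206.69 + 273.54 = 1651.41
Index = 1918.67 / 1651.41 × 100 = 116.1837

116.2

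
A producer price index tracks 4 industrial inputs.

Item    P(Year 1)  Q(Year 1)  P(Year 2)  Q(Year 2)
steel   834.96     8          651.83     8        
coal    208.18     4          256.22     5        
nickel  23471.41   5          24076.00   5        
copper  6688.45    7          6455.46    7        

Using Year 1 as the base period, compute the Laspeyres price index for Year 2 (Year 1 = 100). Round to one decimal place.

Laspeyres price index uses base-period quantities as weights.
ΣP(Year 2)·Q(Year 1) = 651.83×8 + 256.22×4 + 24076.00×5 + 6455.46×7 = 5214.64 + 1024.88 + 120380 + 45188.22 = 171807.74
ΣP(Year 1)·Q(Year 1) = 834.96×8 + 208.18×4 + 23471.41×5 + 6688.45×7 = 6679.68 + 832.72 + 117357.05 + 46819.15 = 171688.6
Index = 171807.74 / 171688.6 × 100 = 100.0694

100.1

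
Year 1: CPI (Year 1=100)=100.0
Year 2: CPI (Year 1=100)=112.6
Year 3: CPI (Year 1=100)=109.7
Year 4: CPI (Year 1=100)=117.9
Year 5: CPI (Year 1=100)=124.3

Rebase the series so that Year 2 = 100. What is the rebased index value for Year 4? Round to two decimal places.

Rebased(Year 4) = 117.9 / 112.6 × 100 = 104.7069

104.71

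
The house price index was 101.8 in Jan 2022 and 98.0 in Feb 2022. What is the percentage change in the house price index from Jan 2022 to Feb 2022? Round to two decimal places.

Change = (98.0 − 101.8) / 101.8 × 100
       = -3.8 / 101.8 × 100 = -3.7328%

-3.73%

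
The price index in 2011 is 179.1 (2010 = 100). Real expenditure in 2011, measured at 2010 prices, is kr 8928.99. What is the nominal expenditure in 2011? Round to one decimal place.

Nominal = Real × (Index/100) = 8928.99 × (179.1/100)
        = 8928.99 × 1.791 = 15991.8211

15991.8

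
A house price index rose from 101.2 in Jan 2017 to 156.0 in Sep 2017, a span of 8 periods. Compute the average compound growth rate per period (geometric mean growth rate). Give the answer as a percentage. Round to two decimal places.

Growth factor = (156.0/101.2)^(1/8) = (1.541502)^(1/8) = 1.055585
Growth rate = 1.055585 − 1 = 0.055585 = 5.5585%

5.56%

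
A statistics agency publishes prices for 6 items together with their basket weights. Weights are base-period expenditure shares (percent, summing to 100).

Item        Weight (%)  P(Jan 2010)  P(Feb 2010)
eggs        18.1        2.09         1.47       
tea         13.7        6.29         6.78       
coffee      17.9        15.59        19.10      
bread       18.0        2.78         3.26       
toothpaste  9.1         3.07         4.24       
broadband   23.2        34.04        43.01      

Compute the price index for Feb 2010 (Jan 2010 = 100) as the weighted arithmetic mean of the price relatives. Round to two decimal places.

112.42

eggs: 18.1 × (1.47/2.09) = 18.1 × 0.703349 = 12.7306
tea: 13.7 × (6.78/6.29) = 13.7 × 1.077901 = 14.7672
coffee: 17.9 × (19.10/15.59) = 17.9 × 1.225144 = 21.9301
bread: 18.0 × (3.26/2.78) = 18.0 × 1.172662 = 21.1079
toothpaste: 9.1 × (4.24/3.07) = 9.1 × 1.381107 = 12.5681
broadband: 23.2 × (43.01/34.04) = 23.2 × 1.263514 = 29.3135
Index = Σ wᵢ·(p₁ᵢ/p₀ᵢ) = 12.7306 + 14.7672 + 21.9301 + 21.1079 + 12.5681 + 29.3135 = 112.4175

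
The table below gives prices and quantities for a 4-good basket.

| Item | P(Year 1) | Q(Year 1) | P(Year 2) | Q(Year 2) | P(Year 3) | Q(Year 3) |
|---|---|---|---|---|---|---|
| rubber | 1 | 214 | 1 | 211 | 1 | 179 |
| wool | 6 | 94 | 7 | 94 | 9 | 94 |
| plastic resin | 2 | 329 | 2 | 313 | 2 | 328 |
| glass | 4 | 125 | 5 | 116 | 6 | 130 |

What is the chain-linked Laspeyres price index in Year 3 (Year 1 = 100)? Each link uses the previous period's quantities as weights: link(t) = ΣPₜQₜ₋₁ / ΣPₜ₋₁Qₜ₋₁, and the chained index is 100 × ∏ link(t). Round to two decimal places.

Link Year 1→Year 2:
ΣP(Year 2)Q(Year 1) = 1×214 + 7×94 + 2×329 + 5×125 = 214 + 658 + 658 + 625 = 2155
ΣP(Year 1)Q(Year 1) = 1×214 + 6×94 + 2×329 + 4×125 = 214 + 564 + 658 + 500 = 1936
link = 2155/1936 = 1.113120
Link Year 2→Year 3:
ΣP(Year 3)Q(Year 2) = 1×211 + 9×94 + 2×313 + 6×116 = 211 + 846 + 626 + 696 = 2379
ΣP(Year 2)Q(Year 2) = 1×211 + 7×94 + 2×313 + 5×116 = 211 + 658 + 626 + 580 = 2075
link = 2379/2075 = 1.146506
Chained index = 100 × 1.113120 × 1.146506 = 127.6199

127.62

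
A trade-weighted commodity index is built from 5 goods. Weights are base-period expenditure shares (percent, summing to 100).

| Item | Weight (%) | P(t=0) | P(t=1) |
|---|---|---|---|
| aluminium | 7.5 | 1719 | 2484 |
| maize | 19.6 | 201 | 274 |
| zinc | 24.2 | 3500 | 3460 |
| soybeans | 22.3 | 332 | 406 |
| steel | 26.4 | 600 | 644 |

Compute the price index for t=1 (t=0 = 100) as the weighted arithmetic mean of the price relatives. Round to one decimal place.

aluminium: 7.5 × (2484/1719) = 7.5 × 1.445026 = 10.8377
maize: 19.6 × (274/201) = 19.6 × 1.363184 = 26.7184
zinc: 24.2 × (3460/3500) = 24.2 × 0.988571 = 23.9234
soybeans: 22.3 × (406/332) = 22.3 × 1.222892 = 27.2705
steel: 26.4 × (644/600) = 26.4 × 1.073333 = 28.3360
Index = Σ wᵢ·(p₁ᵢ/p₀ᵢ) = 10.8377 + 26.7184 + 23.9234 + 27.2705 + 28.3360 = 117.0860

117.1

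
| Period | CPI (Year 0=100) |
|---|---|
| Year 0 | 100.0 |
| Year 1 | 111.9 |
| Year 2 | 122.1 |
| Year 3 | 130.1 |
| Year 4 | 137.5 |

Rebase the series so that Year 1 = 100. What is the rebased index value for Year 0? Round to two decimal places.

Rebased(Year 0) = 100.0 / 111.9 × 100 = 89.3655

89.37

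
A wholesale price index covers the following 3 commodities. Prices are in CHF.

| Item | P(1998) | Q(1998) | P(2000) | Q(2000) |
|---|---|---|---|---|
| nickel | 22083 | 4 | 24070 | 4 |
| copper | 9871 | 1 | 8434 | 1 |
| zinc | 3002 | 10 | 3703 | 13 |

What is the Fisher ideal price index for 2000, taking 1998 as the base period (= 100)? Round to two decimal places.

Laspeyres component (base-period weights):
ΣP(2000)Q(1998) = 24070×4 + 8434×1 + 3703×10 = 96280 + 8434 + 37030 = 141744
ΣP(1998)Q(1998) = 22083×4 + 9871×1 + 3002×10 = 88332 + 9871 + 30020 = 128223
L = 141744 / 128223 × 100 = 110.5449
Paasche component (current-period weights):
ΣP(2000)Q(2000) = 24070×4 + 8434×1 + 3703×13 = 96280 + 8434 + 48139 = 152853
ΣP(1998)Q(2000) = 22083×4 + 9871×1 + 3002×13 = 88332 + 9871 + 39026 = 137229
P = 152853 / 137229 × 100 = 111.3853
Fisher = √(L × P) = √(110.5449 × 111.3853) = 110.9643

110.96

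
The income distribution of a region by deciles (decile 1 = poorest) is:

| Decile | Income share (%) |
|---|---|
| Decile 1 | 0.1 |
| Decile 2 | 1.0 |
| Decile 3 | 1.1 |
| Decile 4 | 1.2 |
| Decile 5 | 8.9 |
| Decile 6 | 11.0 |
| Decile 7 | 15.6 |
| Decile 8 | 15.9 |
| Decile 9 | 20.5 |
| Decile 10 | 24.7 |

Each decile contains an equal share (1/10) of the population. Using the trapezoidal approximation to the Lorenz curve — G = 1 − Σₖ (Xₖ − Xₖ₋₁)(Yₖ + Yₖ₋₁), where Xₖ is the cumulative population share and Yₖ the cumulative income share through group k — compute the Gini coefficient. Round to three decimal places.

Cumulative income shares Yₖ: 0.0010, 0.0110, 0.0220, 0.0340, 0.1230, 0.2330, 0.3890, 0.5480, 0.7530, 1.0000
Σ (Xₖ−Xₖ₋₁)(Yₖ+Yₖ₋₁) = (1/10)(0.0010+0.0000) + (1/10)(0.0110+0.0010) + (1/10)(0.0220+0.0110) + (1/10)(0.0340+0.0220) + (1/10)(0.1230+0.0340) + (1/10)(0.2330+0.1230) + (1/10)(0.3890+0.2330) + (1/10)(0.5480+0.3890) + (1/10)(0.7530+0.5480) + (1/10)(1.0000+0.7530)
  = 0.0001 + 0.0012 + 0.0033 + 0.0056 + 0.0157 + 0.0356 + 0.0622 + 0.0937 + 0.1301 + 0.1753 = 0.5228
G = 1 − 0.5228 = 0.4772

0.477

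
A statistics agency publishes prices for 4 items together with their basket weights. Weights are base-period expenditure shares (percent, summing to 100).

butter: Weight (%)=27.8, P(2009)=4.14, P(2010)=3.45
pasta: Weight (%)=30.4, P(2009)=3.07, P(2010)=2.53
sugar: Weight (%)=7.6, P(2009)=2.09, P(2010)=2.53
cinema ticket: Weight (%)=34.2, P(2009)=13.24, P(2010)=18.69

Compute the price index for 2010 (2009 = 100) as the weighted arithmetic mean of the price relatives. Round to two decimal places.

butter: 27.8 × (3.45/4.14) = 27.8 × 0.833333 = 23.1667
pasta: 30.4 × (2.53/3.07) = 30.4 × 0.824104 = 25.0528
sugar: 7.6 × (2.53/2.09) = 7.6 × 1.210526 = 9.2000
cinema ticket: 34.2 × (18.69/13.24) = 34.2 × 1.411631 = 48.2778
Index = Σ wᵢ·(p₁ᵢ/p₀ᵢ) = 23.1667 + 25.0528 + 9.2000 + 48.2778 = 105.6972

105.70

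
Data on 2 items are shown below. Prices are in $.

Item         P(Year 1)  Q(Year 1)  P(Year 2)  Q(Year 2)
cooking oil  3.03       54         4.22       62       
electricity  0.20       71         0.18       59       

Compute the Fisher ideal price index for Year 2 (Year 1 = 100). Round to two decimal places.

135.85

Laspeyres component (base-period weights):
ΣP(Year 2)Q(Year 1) = 4.22×54 + 0.18×71 = 227.88 + 12.78 = 240.66
ΣP(Year 1)Q(Year 1) = 3.03×54 + 0.20×71 = 163.62 + 14.2 = 177.82
L = 240.66 / 177.82 × 100 = 135.3391
Paasche component (current-period weights):
ΣP(Year 2)Q(Year 2) = 4.22×62 + 0.18×59 = 261.64 + 10.62 = 272.26
ΣP(Year 1)Q(Year 2) = 3.03×62 + 0.20×59 = 187.86 + 11.8 = 199.66
P = 272.26 / 199.66 × 100 = 136.3618
Fisher = √(L × P) = √(135.3391 × 136.3618) = 135.8495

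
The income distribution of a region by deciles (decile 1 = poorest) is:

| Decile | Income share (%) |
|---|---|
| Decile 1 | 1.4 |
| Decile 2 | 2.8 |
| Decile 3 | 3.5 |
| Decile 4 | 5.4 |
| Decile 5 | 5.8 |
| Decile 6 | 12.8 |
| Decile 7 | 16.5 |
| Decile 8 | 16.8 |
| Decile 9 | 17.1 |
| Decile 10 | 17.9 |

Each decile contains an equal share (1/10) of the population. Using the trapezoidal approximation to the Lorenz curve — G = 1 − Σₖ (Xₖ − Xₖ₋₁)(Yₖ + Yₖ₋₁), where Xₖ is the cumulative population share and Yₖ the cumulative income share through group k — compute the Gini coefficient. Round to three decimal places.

Cumulative income shares Yₖ: 0.0140, 0.0420, 0.0770, 0.1310, 0.1890, 0.3170, 0.4820, 0.6500, 0.8210, 1.0000
Σ (Xₖ−Xₖ₋₁)(Yₖ+Yₖ₋₁) = (1/10)(0.0140+0.0000) + (1/10)(0.0420+0.0140) + (1/10)(0.0770+0.0420) + (1/10)(0.1310+0.0770) + (1/10)(0.1890+0.1310) + (1/10)(0.3170+0.1890) + (1/10)(0.4820+0.3170) + (1/10)(0.6500+0.4820) + (1/10)(0.8210+0.6500) + (1/10)(1.0000+0.8210)
  = 0.0014 + 0.0056 + 0.0119 + 0.0208 + 0.0320 + 0.0506 + 0.0799 + 0.1132 + 0.1471 + 0.1821 = 0.6446
G = 1 − 0.6446 = 0.3554

0.355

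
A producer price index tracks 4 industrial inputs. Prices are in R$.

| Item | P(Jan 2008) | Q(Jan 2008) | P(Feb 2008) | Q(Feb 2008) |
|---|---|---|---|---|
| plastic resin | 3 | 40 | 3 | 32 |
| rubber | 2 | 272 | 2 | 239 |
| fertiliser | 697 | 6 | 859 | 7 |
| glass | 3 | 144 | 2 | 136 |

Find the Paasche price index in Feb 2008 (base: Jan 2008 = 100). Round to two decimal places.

Paasche price index uses current-period quantities as weights.
ΣP(Feb 2008)·Q(Feb 2008) = 3×32 + 2×239 + 859×7 + 2×136 = 96 + 478 + 6013 + 272 = 6859
ΣP(Jan 2008)·Q(Feb 2008) = 3×32 + 2×239 + 697×7 + 3×136 = 96 + 478 + 4879 + 408 = 5861
Index = 6859 / 5861 × 100 = 117.0278

117.03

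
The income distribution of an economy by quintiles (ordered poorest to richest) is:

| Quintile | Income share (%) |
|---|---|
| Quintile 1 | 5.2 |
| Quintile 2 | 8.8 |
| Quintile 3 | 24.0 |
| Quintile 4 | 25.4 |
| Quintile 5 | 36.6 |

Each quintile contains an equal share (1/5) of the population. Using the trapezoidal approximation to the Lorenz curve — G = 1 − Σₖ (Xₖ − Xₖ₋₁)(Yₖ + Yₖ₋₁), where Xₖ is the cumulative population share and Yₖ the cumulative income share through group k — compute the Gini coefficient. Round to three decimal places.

Cumulative income shares Yₖ: 0.0520, 0.1400, 0.3800, 0.6340, 1.0000
Σ (Xₖ−Xₖ₋₁)(Yₖ+Yₖ₋₁) = (1/5)(0.0520+0.0000) + (1/5)(0.1400+0.0520) + (1/5)(0.3800+0.1400) + (1/5)(0.6340+0.3800) + (1/5)(1.0000+0.6340)
  = 0.0104 + 0.0384 + 0.1040 + 0.2028 + 0.3268 = 0.6824
G = 1 − 0.6824 = 0.3176

0.318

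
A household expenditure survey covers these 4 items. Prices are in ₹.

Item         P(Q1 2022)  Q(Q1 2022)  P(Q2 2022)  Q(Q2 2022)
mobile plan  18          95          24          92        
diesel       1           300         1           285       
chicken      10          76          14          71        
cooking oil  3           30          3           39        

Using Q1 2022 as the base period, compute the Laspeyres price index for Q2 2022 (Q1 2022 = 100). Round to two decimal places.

Laspeyres price index uses base-period quantities as weights.
ΣP(Q2 2022)·Q(Q1 2022) = 24×95 + 1×300 + 14×76 + 3×30 = 2280 + 300 + 1064 + 90 = 3734
ΣP(Q1 2022)·Q(Q1 2022) = 18×95 + 1×300 + 10×76 + 3×30 = 1710 + 300 + 760 + 90 = 2860
Index = 3734 / 2860 × 100 = 130.5594

130.56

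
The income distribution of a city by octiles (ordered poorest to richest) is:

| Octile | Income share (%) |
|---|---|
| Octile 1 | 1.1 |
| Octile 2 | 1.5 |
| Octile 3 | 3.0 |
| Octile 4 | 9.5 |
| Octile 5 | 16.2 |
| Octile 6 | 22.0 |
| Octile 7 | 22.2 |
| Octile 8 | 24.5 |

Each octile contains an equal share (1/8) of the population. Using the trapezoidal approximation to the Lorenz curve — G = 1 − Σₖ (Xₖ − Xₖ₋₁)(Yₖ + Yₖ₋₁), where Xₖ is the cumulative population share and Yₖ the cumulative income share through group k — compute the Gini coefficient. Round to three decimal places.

0.414

Cumulative income shares Yₖ: 0.0110, 0.0260, 0.0560, 0.1510, 0.3130, 0.5330, 0.7550, 1.0000
Σ (Xₖ−Xₖ₋₁)(Yₖ+Yₖ₋₁) = (1/8)(0.0110+0.0000) + (1/8)(0.0260+0.0110) + (1/8)(0.0560+0.0260) + (1/8)(0.1510+0.0560) + (1/8)(0.3130+0.1510) + (1/8)(0.5330+0.3130) + (1/8)(0.7550+0.5330) + (1/8)(1.0000+0.7550)
  = 0.0014 + 0.0046 + 0.0103 + 0.0259 + 0.0580 + 0.1058 + 0.1610 + 0.2194 = 0.5863
G = 1 − 0.5863 = 0.4137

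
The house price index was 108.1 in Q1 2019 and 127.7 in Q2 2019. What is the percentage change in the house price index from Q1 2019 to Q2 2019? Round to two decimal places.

Change = (127.7 − 108.1) / 108.1 × 100
       = 19.6 / 108.1 × 100 = 18.1314%

18.13%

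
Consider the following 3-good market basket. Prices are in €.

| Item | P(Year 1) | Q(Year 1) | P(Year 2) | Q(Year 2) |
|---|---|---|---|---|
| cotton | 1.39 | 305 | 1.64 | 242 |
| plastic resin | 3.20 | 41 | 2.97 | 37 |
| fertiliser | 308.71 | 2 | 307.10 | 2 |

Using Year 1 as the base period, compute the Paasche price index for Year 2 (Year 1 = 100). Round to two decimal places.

104.55

Paasche price index uses current-period quantities as weights.
ΣP(Year 2)·Q(Year 2) = 1.64×242 + 2.97×37 + 307.10×2 = 396.88 + 109.89 + 614.2 = 1120.97
ΣP(Year 1)·Q(Year 2) = 1.39×242 + 3.20×37 + 308.71×2 = 336.38 + 118.4 + 617.42 = 1072.2
Index = 1120.97 / 1072.2 × 100 = 104.5486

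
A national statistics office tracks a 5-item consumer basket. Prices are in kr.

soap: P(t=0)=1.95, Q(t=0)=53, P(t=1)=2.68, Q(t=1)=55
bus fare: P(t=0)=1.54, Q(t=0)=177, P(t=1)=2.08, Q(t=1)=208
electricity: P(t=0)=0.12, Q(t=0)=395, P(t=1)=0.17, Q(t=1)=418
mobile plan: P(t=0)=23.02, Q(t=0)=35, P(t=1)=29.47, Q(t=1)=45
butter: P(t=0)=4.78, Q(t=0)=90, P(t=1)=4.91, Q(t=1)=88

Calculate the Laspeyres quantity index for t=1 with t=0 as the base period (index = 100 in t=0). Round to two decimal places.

Laspeyres quantity index uses base-period prices as weights.
ΣP(t=0)·Q(t=1) = 1.95×55 + 1.54×208 + 0.12×418 + 23.02×45 + 4.78×88 = 107.25 + 320.32 + 50.16 + 1035.9 + 420.64 = 1934.27
ΣP(t=0)·Q(t=0) = 1.95×53 + 1.54×177 + 0.12×395 + 23.02×35 + 4.78×90 = 103.35 + 272.58 + 47.4 + 805.7 + 430.2 = 1659.23
Index = 1934.27 / 1659.23 × 100 = 116.5764

116.58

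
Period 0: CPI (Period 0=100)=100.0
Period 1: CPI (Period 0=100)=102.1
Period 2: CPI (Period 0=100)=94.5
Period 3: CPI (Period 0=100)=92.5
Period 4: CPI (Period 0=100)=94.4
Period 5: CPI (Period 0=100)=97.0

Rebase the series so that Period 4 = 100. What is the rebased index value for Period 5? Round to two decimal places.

Rebased(Period 5) = 97.0 / 94.4 × 100 = 102.7542

102.75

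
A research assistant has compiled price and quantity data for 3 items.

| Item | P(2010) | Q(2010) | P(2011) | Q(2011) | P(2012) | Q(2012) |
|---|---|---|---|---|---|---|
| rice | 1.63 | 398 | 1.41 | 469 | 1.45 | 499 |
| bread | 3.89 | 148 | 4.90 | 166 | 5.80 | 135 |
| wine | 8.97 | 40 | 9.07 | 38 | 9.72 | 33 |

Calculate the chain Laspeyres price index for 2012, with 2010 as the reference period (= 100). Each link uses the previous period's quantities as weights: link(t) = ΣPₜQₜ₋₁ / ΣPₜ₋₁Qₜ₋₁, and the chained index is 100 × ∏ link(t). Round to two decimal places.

Link 2010→2011:
ΣP(2011)Q(2010) = 1.41×398 + 4.90×148 + 9.07×40 = 561.18 + 725.2 + 362.8 = 1649.18
ΣP(2010)Q(2010) = 1.63×398 + 3.89×148 + 8.97×40 = 648.74 + 575.72 + 358.8 = 1583.26
link = 1649.18/1583.26 = 1.041636
Link 2011→2012:
ΣP(2012)Q(2011) = 1.45×469 + 5.80×166 + 9.72×38 = 680.05 + 962.8 + 369.36 = 2012.21
ΣP(2011)Q(2011) = 1.41×469 + 4.90×166 + 9.07×38 = 661.29 + 813.4 + 344.66 = 1819.35
link = 2012.21/1819.35 = 1.106005
Chained index = 100 × 1.041636 × 1.106005 = 115.2054

115.21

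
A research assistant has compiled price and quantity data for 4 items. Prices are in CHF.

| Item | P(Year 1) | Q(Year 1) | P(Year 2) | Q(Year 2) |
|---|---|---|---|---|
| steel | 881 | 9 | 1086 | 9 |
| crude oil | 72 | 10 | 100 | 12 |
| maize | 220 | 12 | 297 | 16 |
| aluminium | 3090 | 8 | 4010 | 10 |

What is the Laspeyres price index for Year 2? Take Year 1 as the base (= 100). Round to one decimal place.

128.9

Laspeyres price index uses base-period quantities as weights.
ΣP(Year 2)·Q(Year 1) = 1086×9 + 100×10 + 297×12 + 4010×8 = 9774 + 1000 + 3564 + 32080 = 46418
ΣP(Year 1)·Q(Year 1) = 881×9 + 72×10 + 220×12 + 3090×8 = 7929 + 720 + 2640 + 24720 = 36009
Index = 46418 / 36009 × 100 = 128.9067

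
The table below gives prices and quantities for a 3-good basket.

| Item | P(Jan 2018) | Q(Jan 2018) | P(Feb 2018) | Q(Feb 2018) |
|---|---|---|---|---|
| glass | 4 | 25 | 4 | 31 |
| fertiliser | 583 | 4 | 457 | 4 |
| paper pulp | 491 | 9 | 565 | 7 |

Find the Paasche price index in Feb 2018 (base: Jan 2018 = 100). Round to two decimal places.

Paasche price index uses current-period quantities as weights.
ΣP(Feb 2018)·Q(Feb 2018) = 4×31 + 457×4 + 565×7 = 124 + 1828 + 3955 = 5907
ΣP(Jan 2018)·Q(Feb 2018) = 4×31 + 583×4 + 491×7 = 124 + 2332 + 3437 = 5893
Index = 5907 / 5893 × 100 = 100.2376

100.24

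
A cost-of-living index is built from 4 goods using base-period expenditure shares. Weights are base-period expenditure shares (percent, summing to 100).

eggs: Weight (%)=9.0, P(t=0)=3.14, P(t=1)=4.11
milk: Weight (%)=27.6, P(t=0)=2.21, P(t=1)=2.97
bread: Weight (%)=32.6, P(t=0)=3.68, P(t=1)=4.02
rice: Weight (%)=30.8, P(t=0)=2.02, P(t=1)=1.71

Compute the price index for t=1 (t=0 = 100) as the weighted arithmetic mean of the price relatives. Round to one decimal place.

eggs: 9.0 × (4.11/3.14) = 9.0 × 1.308917 = 11.7803
milk: 27.6 × (2.97/2.21) = 27.6 × 1.343891 = 37.0914
bread: 32.6 × (4.02/3.68) = 32.6 × 1.092391 = 35.6120
rice: 30.8 × (1.71/2.02) = 30.8 × 0.846535 = 26.0733
Index = Σ wᵢ·(p₁ᵢ/p₀ᵢ) = 11.7803 + 37.0914 + 35.6120 + 26.0733 = 110.5569

110.6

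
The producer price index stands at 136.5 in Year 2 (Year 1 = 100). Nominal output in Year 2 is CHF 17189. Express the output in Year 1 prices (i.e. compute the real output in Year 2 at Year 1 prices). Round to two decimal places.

12592.67

Real = Nominal ÷ (Index/100) = 17189 ÷ (136.5/100)
     = 17189 ÷ 1.365 = 12592.6740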